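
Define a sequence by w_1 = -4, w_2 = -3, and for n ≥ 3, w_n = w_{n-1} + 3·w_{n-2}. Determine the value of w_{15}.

-268575

w_3 = -15; w_4 = -24; w_5 = -69; …; w_{12} = -21957; w_{13} = -50676; w_{14} = -116547; w_{15} = -268575.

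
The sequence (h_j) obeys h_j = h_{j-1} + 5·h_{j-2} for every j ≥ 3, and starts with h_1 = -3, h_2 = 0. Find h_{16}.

Step forward from the initial values:
h_3 = -15; h_4 = -15; h_5 = -90; …; h_{13} = -264315; h_{14} = -728640; h_{15} = -2050215; h_{16} = -5693415.

-5693415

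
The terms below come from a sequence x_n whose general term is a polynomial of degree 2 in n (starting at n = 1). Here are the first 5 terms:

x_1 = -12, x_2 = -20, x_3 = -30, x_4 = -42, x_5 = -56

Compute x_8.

-110

1st diffs: -8, -10, -12, -14.
2nd diffs: -2, -2, -2 (constant).
Newton forward-difference form: x_n = -12 + (-8)·C(n-1,1) + (-2)·C(n-1,2).
At n = 8: n-1 = 7, so x_8 = -12 - 56 - 42 = -110.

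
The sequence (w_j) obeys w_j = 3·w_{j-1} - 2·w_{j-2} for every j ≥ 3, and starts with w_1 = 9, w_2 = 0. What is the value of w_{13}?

-36846

Step forward from the initial values:
w_3 = -18  w_4 = -54  w_5 = -126  …  w_{10} = -4590  w_{11} = -9198  w_{12} = -18414  w_{13} = -36846.
(Characteristic roots are 2 and 1.)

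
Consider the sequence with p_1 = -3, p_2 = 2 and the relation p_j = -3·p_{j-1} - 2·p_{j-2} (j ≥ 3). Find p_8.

Compute successive terms:
p_3 = 0;  p_4 = -4;  p_5 = 12;  p_6 = -28;  p_7 = 60;  p_8 = -124.
(Characteristic roots are -1 and -2.)

-124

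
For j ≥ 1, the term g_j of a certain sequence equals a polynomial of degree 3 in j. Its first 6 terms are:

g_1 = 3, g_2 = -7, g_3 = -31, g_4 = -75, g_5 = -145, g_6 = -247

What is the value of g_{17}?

-5197

1st diffs: -10, -24, -44, -70, -102.
2nd diffs: -14, -20, -26, -32.
3rd diffs: -6, -6, -6 (constant).
Newton forward-difference form: g_j = 3 + (-10)·C(j-1,1) + (-14)·C(j-1,2) + (-6)·C(j-1,3).
At j = 17: j-1 = 16, so g_{17} = 3 - 160 - 1680 - 3360 = -5197.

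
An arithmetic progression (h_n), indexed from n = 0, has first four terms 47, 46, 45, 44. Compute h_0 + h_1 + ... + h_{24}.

Common difference d = -1.
h_n = 47 + (n - 0)·(-1).
h_{24} = 23; S = 25·(47 + 23)/2 = 875.

875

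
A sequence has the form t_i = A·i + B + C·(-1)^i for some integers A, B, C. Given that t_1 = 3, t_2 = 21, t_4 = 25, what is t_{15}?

31

Plug in i = 1, 2, 4: A + B - C = 3; 2A + B + C = 21; 4A + B + C = 25.
Subtracting the first from the second: A + 2C = 18.
Subtracting the second from the third: 2A = 4.
Solving: C = 8, A = 2, then B = 9.
Therefore t_{15} = 30 + 9 + 8·(-1) = 31.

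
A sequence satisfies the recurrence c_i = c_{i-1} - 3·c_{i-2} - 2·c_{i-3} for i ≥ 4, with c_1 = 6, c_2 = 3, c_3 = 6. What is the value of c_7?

141

Compute successive terms:
c_4 = -15; c_5 = -39; c_6 = -6; c_7 = 141.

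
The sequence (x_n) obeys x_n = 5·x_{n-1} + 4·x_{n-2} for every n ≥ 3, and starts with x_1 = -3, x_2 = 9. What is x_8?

Step forward from the initial values:
x_3 = 33  x_4 = 201  x_5 = 1137  x_6 = 6489  x_7 = 36993  x_8 = 210921.

210921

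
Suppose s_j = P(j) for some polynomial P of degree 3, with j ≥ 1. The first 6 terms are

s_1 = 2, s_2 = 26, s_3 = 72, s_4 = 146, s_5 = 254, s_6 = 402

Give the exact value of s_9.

1st diffs: 24, 46, 74, 108, 148.
2nd diffs: 22, 28, 34, 40.
3rd diffs: 6, 6, 6 (constant).
Newton forward-difference form: s_j = 2 + 24·C(j-1,1) + 22·C(j-1,2) + 6·C(j-1,3).
At j = 9: j-1 = 8, so s_9 = 2 + 192 + 616 + 336 = 1146.

1146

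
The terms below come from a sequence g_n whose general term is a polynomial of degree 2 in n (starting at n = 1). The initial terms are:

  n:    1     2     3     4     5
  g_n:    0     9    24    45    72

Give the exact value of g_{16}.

765

1st diffs: 9, 15, 21, 27.
2nd diffs: 6, 6, 6 (constant).
So g_n = 3n^2 - 3.
Evaluating at n = 16 gives g_{16} = 765.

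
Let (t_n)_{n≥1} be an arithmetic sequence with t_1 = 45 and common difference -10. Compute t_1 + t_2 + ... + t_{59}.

-14455

t_n = 45 + (n - 1)·(-10).
t_{59} = -535; S = 59·(45 + (-535))/2 = -14455.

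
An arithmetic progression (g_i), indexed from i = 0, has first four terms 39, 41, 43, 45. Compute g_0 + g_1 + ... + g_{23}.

Common difference d = 2.
g_i = 39 + (i - 0)·2.
g_{23} = 85; S = 24·(39 + 85)/2 = 1488.

1488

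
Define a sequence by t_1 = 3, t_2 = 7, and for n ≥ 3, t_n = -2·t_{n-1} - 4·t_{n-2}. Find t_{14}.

Iterate the recurrence:
t_3 = -26;  t_4 = 24;  t_5 = 56;  …;  t_{11} = 3584;  t_{12} = -13312;  t_{13} = 12288;  t_{14} = 28672.

28672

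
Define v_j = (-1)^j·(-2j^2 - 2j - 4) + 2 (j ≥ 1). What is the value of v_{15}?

486

(-1)^15 = -1; -2j^2 - 2j - 4 at j=15 is -484; so v_{15} = 486.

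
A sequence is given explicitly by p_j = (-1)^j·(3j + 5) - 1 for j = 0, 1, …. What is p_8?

(-1)^8 = 1; 3j + 5 at j=8 is 29; so p_8 = 28.

28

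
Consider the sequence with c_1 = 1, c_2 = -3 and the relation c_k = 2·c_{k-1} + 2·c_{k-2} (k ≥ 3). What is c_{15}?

-845056

c_3 = -4; c_4 = -14; c_5 = -36; …; c_{12} = -41440; c_{13} = -113216; c_{14} = -309312; c_{15} = -845056.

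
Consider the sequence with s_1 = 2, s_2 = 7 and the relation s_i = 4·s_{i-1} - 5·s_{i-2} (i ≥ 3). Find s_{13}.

-7382

Iterate the recurrence:
s_3 = 18; s_4 = 37; s_5 = 58; …; s_{10} = -5033; s_{11} = -9822; s_{12} = -14123; s_{13} = -7382.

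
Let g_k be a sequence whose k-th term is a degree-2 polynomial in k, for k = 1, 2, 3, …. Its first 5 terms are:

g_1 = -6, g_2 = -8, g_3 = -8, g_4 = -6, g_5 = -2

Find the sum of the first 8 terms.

8

1st diffs: -2, 0, 2, 4.
2nd diffs: 2, 2, 2 (constant).
Newton forward-difference form: g_k = -6 + (-2)·C(k-1,1) + 2·C(k-1,2).
Continuing: 4, 12, 22.
Summing k = 1..8 (8 terms) gives 8.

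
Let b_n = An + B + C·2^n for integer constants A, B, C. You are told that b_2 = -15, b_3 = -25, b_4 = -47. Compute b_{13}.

At n = 2, 3, 4: 2A + B + 4C = -15; 3A + B + 8C = -25; 4A + B + 16C = -47.
Subtracting the first from the second: A + 4C = -10.
Subtracting the second from the third: A + 8C = -22.
Solving: C = -3, A = 2, then B = -7.
So b_n = 2·n + (-7) + (-3)·2^n; at n=13 this is -24557.

-24557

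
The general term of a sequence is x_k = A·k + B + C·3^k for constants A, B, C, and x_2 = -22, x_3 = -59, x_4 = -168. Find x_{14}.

Write the equations: 2A + B + 9C = -22; 3A + B + 27C = -59; 4A + B + 81C = -168.
Subtracting the first from the second: A + 18C = -37.
Subtracting the second from the third: A + 54C = -109.
Solving: C = -2, A = -1, then B = -2.
So x_k = -1·k + (-2) + (-2)·3^k; at k=14 this is -9565954.

-9565954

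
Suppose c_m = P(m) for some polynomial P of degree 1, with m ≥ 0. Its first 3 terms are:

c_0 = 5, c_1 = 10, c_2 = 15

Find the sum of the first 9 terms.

1st diffs: 5, 5 (constant).
So c_m = 5m + 5.
Continuing: …, 20, 25, 30, 35, …, c_8 = 45.
Summing m = 0..8 (9 terms) gives 225.

225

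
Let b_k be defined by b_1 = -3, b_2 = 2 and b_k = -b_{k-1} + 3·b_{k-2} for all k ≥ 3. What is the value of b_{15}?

Iterate the recurrence:
b_3 = -11, b_4 = 17, b_5 = -50, …, b_{12} = 15797, b_{13} = -36467, b_{14} = 83858, b_{15} = -193259.

-193259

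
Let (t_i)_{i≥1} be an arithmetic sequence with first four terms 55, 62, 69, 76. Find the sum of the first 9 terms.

Common difference d = 7.
t_i = 55 + (i - 1)·7.
t_9 = 111; S = 9·(55 + 111)/2 = 747.

747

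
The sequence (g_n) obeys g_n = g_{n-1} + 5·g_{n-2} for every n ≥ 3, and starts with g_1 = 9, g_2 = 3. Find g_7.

Compute successive terms:
g_3 = 48  g_4 = 63  g_5 = 303  g_6 = 618  g_7 = 2133.

2133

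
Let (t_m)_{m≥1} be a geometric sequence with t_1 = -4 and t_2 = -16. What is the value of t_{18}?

-68719476736

Common ratio r = 4.
t_m = (-4)·4^(m-1).
t_{18} = (-4)·4^17 = -68719476736.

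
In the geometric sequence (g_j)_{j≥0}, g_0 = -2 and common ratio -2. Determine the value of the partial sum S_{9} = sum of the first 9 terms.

g_j = (-2)·(-2)^(j-0).
S = (-2)·((-2)^9 - 1)/(-2 - 1) = (-2)·(-512 - 1)/(-3) = -342.

-342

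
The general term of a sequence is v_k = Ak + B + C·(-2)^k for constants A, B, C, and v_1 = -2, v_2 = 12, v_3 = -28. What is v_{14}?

49104

Write the equations: A + B - 2C = -2; 2A + B + 4C = 12; 3A + B - 8C = -28.
Subtracting the first from the second: A + 6C = 14.
Subtracting the second from the third: A - 12C = -40.
Solving: C = 3, A = -4, then B = 8.
Therefore v_{14} = -56 + 8 + 3·16384 = 49104.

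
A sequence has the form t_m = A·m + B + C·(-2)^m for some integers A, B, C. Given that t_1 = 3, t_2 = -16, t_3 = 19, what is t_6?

-200

At m = 1, 2, 3: A + B - 2C = 3; 2A + B + 4C = -16; 3A + B - 8C = 19.
Subtracting the first from the second: A + 6C = -19.
Subtracting the second from the third: A - 12C = 35.
Solving: C = -3, A = -1, then B = -2.
Therefore t_6 = -6 + (-2) + (-3)·64 = -200.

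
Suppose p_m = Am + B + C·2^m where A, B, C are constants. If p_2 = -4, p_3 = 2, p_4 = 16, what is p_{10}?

2020

At m = 2, 3, 4: 2A + B + 4C = -4; 3A + B + 8C = 2; 4A + B + 16C = 16.
Subtracting the first from the second: A + 4C = 6.
Subtracting the second from the third: A + 8C = 14.
Solving: C = 2, A = -2, then B = -8.
Therefore p_{10} = -20 + (-8) + 2·1024 = 2020.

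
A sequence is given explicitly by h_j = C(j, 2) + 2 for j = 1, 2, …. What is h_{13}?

C(13, 2) = 78, so h_{13} = 80.

80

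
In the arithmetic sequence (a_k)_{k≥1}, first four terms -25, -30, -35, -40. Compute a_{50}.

-270

Common difference d = -5.
a_k = -25 + (k - 1)·(-5).
a_{50} = -25 + 49·(-5) = -270.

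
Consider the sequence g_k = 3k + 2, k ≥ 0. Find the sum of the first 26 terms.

Over k = 0..25: Σk = 325.
Total = (3)·325 + (2)·26 = 1027.

1027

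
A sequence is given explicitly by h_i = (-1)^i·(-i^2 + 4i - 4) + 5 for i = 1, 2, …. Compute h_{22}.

(-1)^22 = 1; -i^2 + 4i - 4 at i=22 is -400; so h_{22} = -395.

-395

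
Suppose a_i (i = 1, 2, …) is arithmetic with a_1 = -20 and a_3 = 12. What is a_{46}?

700

Common difference d = (12 - (-20)) / (3 - 1) = 16.
a_i = -20 + (i - 1)·16.
a_{46} = -20 + 45·16 = 700.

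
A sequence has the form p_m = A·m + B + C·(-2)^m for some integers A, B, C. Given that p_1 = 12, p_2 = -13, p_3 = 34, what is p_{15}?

131062

At m = 1, 2, 3: A + B - 2C = 12; 2A + B + 4C = -13; 3A + B - 8C = 34.
Subtracting the first from the second: A + 6C = -25.
Subtracting the second from the third: A - 12C = 47.
Solving: C = -4, A = -1, then B = 5.
Therefore p_{15} = -15 + 5 + (-4)·(-32768) = 131062.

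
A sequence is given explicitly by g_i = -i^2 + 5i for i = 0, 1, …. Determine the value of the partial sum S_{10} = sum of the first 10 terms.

-60

Over i = 0..9: Σi = 45, Σi² = 285.
Total = (-1)·285 + (5)·45 = -60.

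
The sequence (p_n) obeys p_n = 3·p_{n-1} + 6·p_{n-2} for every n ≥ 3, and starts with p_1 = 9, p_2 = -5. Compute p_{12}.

14283783

p_3 = 39;  p_4 = 87;  p_5 = 495;  p_6 = 2007;  p_7 = 8991;  p_8 = 39015;  p_9 = 170991;  p_{10} = 747063;  p_{11} = 3267135;  p_{12} = 14283783.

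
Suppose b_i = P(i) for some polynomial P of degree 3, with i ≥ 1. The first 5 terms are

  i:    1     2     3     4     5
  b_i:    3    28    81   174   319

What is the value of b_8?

1st diffs: 25, 53, 93, 145.
2nd diffs: 28, 40, 52.
3rd diffs: 12, 12 (constant).
So b_i = 2i^3 + 2i^2 + 5i - 6.
Evaluating at i = 8 gives b_8 = 1186.

1186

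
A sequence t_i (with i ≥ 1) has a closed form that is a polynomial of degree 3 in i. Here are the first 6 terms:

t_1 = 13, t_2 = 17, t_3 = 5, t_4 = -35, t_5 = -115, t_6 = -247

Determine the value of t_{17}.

-8563

1st diffs: 4, -12, -40, -80, -132.
2nd diffs: -16, -28, -40, -52.
3rd diffs: -12, -12, -12 (constant).
Newton forward-difference form: t_i = 13 + 4·C(i-1,1) + (-16)·C(i-1,2) + (-12)·C(i-1,3).
At i = 17: i-1 = 16, so t_{17} = 13 + 64 - 1920 - 6720 = -8563.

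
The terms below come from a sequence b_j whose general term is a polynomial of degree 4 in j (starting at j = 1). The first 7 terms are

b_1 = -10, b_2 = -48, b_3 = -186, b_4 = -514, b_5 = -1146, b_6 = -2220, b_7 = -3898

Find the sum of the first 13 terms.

-126932

1st diffs: -38, -138, -328, -632, -1074, -1678.
2nd diffs: -100, -190, -304, -442, -604.
3rd diffs: -90, -114, -138, -162.
4th diffs: -24, -24, -24 (constant).
Newton forward-difference form: b_j = -10 + (-38)·C(j-1,1) + (-100)·C(j-1,2) + (-90)·C(j-1,3) + (-24)·C(j-1,4).
Continuing: …, -6366, -9834, -14536, -20730, …, b_{13} = -38746.
Summing j = 1..13 (13 terms) gives -126932.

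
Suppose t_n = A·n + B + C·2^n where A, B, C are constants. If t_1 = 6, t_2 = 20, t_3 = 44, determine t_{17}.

At n = 1, 2, 3: A + B + 2C = 6; 2A + B + 4C = 20; 3A + B + 8C = 44.
Subtracting the first from the second: A + 2C = 14.
Subtracting the second from the third: A + 4C = 24.
Solving: C = 5, A = 4, then B = -8.
So t_n = 4·n + (-8) + 5·2^n; at n=17 this is 655420.

655420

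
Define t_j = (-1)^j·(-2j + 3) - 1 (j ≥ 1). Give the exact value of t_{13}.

22

(-1)^13 = -1; -2j + 3 at j=13 is -23; so t_{13} = 22.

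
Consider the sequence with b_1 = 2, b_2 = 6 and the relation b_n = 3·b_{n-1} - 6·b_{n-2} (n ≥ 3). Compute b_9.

3078

Iterate the recurrence:
b_3 = 6; b_4 = -18; b_5 = -90; b_6 = -162; b_7 = 54; b_8 = 1134; b_9 = 3078.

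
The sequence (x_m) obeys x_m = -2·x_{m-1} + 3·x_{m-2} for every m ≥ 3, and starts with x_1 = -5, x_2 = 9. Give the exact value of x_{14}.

5580129

Applying the relation repeatedly:
x_3 = -33  x_4 = 93  x_5 = -285  …  x_{11} = -206673  x_{12} = 620013  x_{13} = -1860045  x_{14} = 5580129.
(Characteristic roots are 1 and -3.)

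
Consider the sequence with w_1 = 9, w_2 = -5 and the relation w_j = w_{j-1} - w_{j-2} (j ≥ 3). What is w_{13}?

Applying the relation repeatedly:
w_3 = -14;  w_4 = -9;  w_5 = 5;  …;  w_{10} = -9;  w_{11} = 5;  w_{12} = 14;  w_{13} = 9.

9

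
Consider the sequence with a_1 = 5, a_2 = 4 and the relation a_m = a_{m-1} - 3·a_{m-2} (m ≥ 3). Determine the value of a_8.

Iterate the recurrence:
a_3 = -11, a_4 = -23, a_5 = 10, a_6 = 79, a_7 = 49, a_8 = -188.

-188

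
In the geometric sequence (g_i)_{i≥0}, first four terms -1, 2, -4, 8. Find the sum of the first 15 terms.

-10923

Common ratio r = -2.
g_i = (-1)·(-2)^(i-0).
S = (-1)·((-2)^15 - 1)/(-2 - 1) = (-1)·(-32768 - 1)/(-3) = -10923.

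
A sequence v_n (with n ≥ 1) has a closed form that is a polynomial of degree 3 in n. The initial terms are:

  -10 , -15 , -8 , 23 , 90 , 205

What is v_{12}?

1st diffs: -5, 7, 31, 67, 115.
2nd diffs: 12, 24, 36, 48.
3rd diffs: 12, 12, 12 (constant).
Newton forward-difference form: v_n = -10 + (-5)·C(n-1,1) + 12·C(n-1,2) + 12·C(n-1,3).
At n = 12: n-1 = 11, so v_{12} = -10 - 55 + 660 + 1980 = 2575.

2575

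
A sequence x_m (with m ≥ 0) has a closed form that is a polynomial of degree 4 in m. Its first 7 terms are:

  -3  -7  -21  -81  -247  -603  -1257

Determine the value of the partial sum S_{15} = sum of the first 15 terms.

1st diffs: -4, -14, -60, -166, -356, -654.
2nd diffs: -10, -46, -106, -190, -298.
3rd diffs: -36, -60, -84, -108.
4th diffs: -24, -24, -24 (constant).
So x_m = -m^4 + 2m^2 - 5m - 3.
Continuing: …, -2341, -4011, -6447, -9853, …, x_{14} = -38097.
Summing m = 0..14 (15 terms) gives -126227.

-126227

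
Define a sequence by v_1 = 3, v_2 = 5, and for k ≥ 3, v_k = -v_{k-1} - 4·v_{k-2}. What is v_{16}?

28269

Compute successive terms:
v_3 = -17, v_4 = -3, v_5 = 71, …, v_{13} = -10713, v_{14} = -23707, v_{15} = 66559, v_{16} = 28269.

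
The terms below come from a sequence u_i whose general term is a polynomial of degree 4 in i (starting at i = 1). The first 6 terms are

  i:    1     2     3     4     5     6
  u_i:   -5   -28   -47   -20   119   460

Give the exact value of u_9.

1st diffs: -23, -19, 27, 139, 341.
2nd diffs: 4, 46, 112, 202.
3rd diffs: 42, 66, 90.
4th diffs: 24, 24 (constant).
Newton forward-difference form: u_i = -5 + (-23)·C(i-1,1) + 4·C(i-1,2) + 42·C(i-1,3) + 24·C(i-1,4).
At i = 9: i-1 = 8, so u_9 = -5 - 184 + 112 + 2352 + 1680 = 3955.

3955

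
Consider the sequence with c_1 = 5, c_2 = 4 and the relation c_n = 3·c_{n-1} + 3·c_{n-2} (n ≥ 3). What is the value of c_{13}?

15312645

Applying the relation repeatedly:
c_3 = 27  c_4 = 93  c_5 = 360  …  c_{10} = 280989  c_{11} = 1065312  c_{12} = 4038903  c_{13} = 15312645.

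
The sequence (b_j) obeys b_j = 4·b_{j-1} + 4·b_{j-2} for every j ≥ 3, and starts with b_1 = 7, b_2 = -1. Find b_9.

Compute successive terms:
b_3 = 24; b_4 = 92; b_5 = 464; b_6 = 2224; b_7 = 10752; b_8 = 51904; b_9 = 250624.

250624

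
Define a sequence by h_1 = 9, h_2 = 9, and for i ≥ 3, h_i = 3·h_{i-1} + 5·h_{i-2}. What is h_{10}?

1466649

Compute successive terms:
h_3 = 72; h_4 = 261; h_5 = 1143; h_6 = 4734; h_7 = 19917; h_8 = 83421; h_9 = 349848; h_{10} = 1466649.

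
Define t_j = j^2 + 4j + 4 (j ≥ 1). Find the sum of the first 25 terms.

6925

Over j = 1..25: Σj = 325, Σj² = 5525.
Total = (1)·5525 + (4)·325 + (4)·25 = 6925.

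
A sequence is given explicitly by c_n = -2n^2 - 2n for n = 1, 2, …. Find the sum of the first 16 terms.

-3264

Over n = 1..16: Σn = 136, Σn² = 1496.
Total = (-2)·1496 + (-2)·136 = -3264.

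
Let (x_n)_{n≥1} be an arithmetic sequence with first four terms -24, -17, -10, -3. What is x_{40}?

Common difference d = 7.
x_n = -24 + (n - 1)·7.
x_{40} = -24 + 39·7 = 249.

249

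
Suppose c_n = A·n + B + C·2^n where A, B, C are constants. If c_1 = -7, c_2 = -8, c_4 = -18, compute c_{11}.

Write the equations: A + B + 2C = -7; 2A + B + 4C = -8; 4A + B + 16C = -18.
Subtracting the first from the second: A + 2C = -1.
Subtracting the second from the third: 2A + 12C = -10.
Solving: C = -1, A = 1, then B = -6.
So c_n = 1·n + (-6) + (-1)·2^n; at n=11 this is -2043.

-2043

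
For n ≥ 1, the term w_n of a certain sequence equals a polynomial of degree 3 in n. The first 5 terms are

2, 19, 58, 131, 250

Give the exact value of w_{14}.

1st diffs: 17, 39, 73, 119.
2nd diffs: 22, 34, 46.
3rd diffs: 12, 12 (constant).
Newton forward-difference form: w_n = 2 + 17·C(n-1,1) + 22·C(n-1,2) + 12·C(n-1,3).
At n = 14: n-1 = 13, so w_{14} = 2 + 221 + 1716 + 3432 = 5371.

5371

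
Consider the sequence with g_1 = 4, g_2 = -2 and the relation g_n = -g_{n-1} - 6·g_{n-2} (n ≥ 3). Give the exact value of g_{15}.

Iterate the recurrence:
g_3 = -22; g_4 = 34; g_5 = 98; …; g_{12} = 58738; g_{13} = -145726; g_{14} = -206702; g_{15} = 1081058.

1081058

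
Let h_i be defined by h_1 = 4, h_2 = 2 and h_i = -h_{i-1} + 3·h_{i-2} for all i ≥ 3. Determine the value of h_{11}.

Compute successive terms:
h_3 = 10, h_4 = -4, h_5 = 34, h_6 = -46, h_7 = 148, h_8 = -286, h_9 = 730, h_{10} = -1588, h_{11} = 3778.

3778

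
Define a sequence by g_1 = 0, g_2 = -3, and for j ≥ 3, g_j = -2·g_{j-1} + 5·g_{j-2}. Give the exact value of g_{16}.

Iterate the recurrence:
g_3 = 6; g_4 = -27; g_5 = 84; …; g_{13} = 1738044; g_{14} = -5995623; g_{15} = 20681466; g_{16} = -71341047.

-71341047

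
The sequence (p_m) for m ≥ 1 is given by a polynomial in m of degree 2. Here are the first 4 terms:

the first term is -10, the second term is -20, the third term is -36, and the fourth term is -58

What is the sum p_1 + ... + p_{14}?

-3234

1st diffs: -10, -16, -22.
2nd diffs: -6, -6 (constant).
Newton forward-difference form: p_m = -10 + (-10)·C(m-1,1) + (-6)·C(m-1,2).
Continuing: …, -86, -120, -160, -206, …, p_{14} = -608.
Summing m = 1..14 (14 terms) gives -3234.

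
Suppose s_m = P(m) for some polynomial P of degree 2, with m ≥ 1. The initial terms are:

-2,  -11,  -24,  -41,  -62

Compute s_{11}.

1st diffs: -9, -13, -17, -21.
2nd diffs: -4, -4, -4 (constant).
Newton forward-difference form: s_m = -2 + (-9)·C(m-1,1) + (-4)·C(m-1,2).
At m = 11: m-1 = 10, so s_{11} = -2 - 90 - 180 = -272.

-272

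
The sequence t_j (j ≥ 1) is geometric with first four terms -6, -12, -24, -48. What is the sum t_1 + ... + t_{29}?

-3221225466

Common ratio r = 2.
t_j = (-6)·2^(j-1).
S = (-6)·(2^29 - 1)/(2 - 1) = (-6)·(536870912 - 1)/(1) = -3221225466.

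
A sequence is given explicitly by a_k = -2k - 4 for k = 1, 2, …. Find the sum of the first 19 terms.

Over k = 1..19: Σk = 190.
Total = (-2)·190 + (-4)·19 = -456.

-456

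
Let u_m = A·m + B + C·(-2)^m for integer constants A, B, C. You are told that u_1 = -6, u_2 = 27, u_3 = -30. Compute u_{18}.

1310775

At m = 1, 2, 3: A + B - 2C = -6; 2A + B + 4C = 27; 3A + B - 8C = -30.
Subtracting the first from the second: A + 6C = 33.
Subtracting the second from the third: A - 12C = -57.
Solving: C = 5, A = 3, then B = 1.
So u_m = 3·m + 1 + 5·(-2)^m; at m=18 this is 1310775.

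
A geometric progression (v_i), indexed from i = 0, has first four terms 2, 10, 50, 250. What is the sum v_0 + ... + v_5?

7812

Common ratio r = 5.
v_i = 2·5^(i-0).
S = 2·(5^6 - 1)/(5 - 1) = 2·(15625 - 1)/(4) = 7812.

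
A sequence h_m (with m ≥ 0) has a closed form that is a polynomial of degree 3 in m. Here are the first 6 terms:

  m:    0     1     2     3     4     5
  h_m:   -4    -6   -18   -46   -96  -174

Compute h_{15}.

1st diffs: -2, -12, -28, -50, -78.
2nd diffs: -10, -16, -22, -28.
3rd diffs: -6, -6, -6 (constant).
Newton forward-difference form: h_m = -4 + (-2)·C(m,1) + (-10)·C(m,2) + (-6)·C(m,3).
At m = 15: m = 15, so h_{15} = -4 - 30 - 1050 - 2730 = -3814.

-3814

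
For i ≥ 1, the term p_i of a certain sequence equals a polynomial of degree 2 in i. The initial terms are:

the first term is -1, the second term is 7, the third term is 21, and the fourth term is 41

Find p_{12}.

1st diffs: 8, 14, 20.
2nd diffs: 6, 6 (constant).
So p_i = 3i^2 - i - 3.
Evaluating at i = 12 gives p_{12} = 417.

417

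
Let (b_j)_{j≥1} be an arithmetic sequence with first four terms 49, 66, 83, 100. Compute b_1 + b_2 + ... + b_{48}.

Common difference d = 17.
b_j = 49 + (j - 1)·17.
b_{48} = 848; S = 48·(49 + 848)/2 = 21528.

21528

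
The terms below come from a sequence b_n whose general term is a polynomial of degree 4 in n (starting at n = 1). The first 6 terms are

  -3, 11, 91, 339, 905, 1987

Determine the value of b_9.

11029

1st diffs: 14, 80, 248, 566, 1082.
2nd diffs: 66, 168, 318, 516.
3rd diffs: 102, 150, 198.
4th diffs: 48, 48 (constant).
Newton forward-difference form: b_n = -3 + 14·C(n-1,1) + 66·C(n-1,2) + 102·C(n-1,3) + 48·C(n-1,4).
At n = 9: n-1 = 8, so b_9 = -3 + 112 + 1848 + 5712 + 3360 = 11029.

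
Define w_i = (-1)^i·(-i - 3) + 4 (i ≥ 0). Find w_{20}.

-19

(-1)^20 = 1; -i - 3 at i=20 is -23; so w_{20} = -19.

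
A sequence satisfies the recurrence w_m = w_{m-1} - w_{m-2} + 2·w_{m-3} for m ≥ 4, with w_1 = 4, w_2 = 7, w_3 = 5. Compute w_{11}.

59

Iterate the recurrence:
w_4 = 6; w_5 = 15; w_6 = 19; w_7 = 16; w_8 = 27; w_9 = 49; w_{10} = 54; w_{11} = 59.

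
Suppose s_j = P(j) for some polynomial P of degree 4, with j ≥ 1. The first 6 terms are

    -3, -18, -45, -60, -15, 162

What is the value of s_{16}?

42192

1st diffs: -15, -27, -15, 45, 177.
2nd diffs: -12, 12, 60, 132.
3rd diffs: 24, 48, 72.
4th diffs: 24, 24 (constant).
So s_j = j^4 - 6j^3 + 5j^2 - 3j.
Evaluating at j = 16 gives s_{16} = 42192.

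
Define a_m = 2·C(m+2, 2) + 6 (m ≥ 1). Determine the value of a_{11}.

C(13, 2) = 78, so a_{11} = 162.

162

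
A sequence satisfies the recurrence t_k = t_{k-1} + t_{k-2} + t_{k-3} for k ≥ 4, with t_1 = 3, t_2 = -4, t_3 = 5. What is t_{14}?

1650

Iterate the recurrence:
t_4 = 4; t_5 = 5; t_6 = 14; …; t_{11} = 265; t_{12} = 488; t_{13} = 897; t_{14} = 1650.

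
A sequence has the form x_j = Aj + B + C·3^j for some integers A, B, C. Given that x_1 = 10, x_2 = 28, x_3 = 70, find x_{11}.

354358

Write the equations: A + B + 3C = 10; 2A + B + 9C = 28; 3A + B + 27C = 70.
Subtracting the first from the second: A + 6C = 18.
Subtracting the second from the third: A + 18C = 42.
Solving: C = 2, A = 6, then B = -2.
So x_j = 6·j + (-2) + 2·3^j; at j=11 this is 354358.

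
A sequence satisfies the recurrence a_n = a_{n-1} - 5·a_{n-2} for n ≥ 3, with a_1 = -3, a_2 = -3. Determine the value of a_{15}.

a_3 = 12  a_4 = 27  a_5 = -33  …  a_{12} = 9072  a_{13} = 47037  a_{14} = 1677  a_{15} = -233508.

-233508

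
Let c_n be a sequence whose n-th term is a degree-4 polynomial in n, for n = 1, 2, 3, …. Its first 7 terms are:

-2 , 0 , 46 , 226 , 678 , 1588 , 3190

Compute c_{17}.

1st diffs: 2, 46, 180, 452, 910, 1602.
2nd diffs: 44, 134, 272, 458, 692.
3rd diffs: 90, 138, 186, 234.
4th diffs: 48, 48, 48 (constant).
Newton forward-difference form: c_n = -2 + 2·C(n-1,1) + 44·C(n-1,2) + 90·C(n-1,3) + 48·C(n-1,4).
At n = 17: n-1 = 16, so c_{17} = -2 + 32 + 5280 + 50400 + 87360 = 143070.

143070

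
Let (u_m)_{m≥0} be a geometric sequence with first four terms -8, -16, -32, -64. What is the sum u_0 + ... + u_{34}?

Common ratio r = 2.
u_m = (-8)·2^(m-0).
S = (-8)·(2^35 - 1)/(2 - 1) = (-8)·(34359738368 - 1)/(1) = -274877906936.

-274877906936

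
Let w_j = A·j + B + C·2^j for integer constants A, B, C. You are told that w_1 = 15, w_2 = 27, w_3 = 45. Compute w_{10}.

The three given values yield: A + B + 2C = 15; 2A + B + 4C = 27; 3A + B + 8C = 45.
Subtracting the first from the second: A + 2C = 12.
Subtracting the second from the third: A + 4C = 18.
Solving: C = 3, A = 6, then B = 3.
Therefore w_{10} = 60 + 3 + 3·1024 = 3135.

3135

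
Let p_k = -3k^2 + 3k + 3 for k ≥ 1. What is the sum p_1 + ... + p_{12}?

Over k = 1..12: Σk = 78, Σk² = 650.
Total = (-3)·650 + (3)·78 + (3)·12 = -1680.

-1680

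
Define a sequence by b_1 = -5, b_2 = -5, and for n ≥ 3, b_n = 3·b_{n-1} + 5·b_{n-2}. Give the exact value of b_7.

Compute successive terms:
b_3 = -40; b_4 = -145; b_5 = -635; b_6 = -2630; b_7 = -11065.

-11065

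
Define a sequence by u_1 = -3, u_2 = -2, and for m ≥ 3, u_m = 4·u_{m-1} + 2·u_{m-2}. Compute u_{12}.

-9250240

Step forward from the initial values:
u_3 = -14, u_4 = -60, u_5 = -268, u_6 = -1192, u_7 = -5304, u_8 = -23600, u_9 = -105008, u_{10} = -467232, u_{11} = -2078944, u_{12} = -9250240.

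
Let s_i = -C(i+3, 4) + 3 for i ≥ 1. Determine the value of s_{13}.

-1817

C(16, 4) = 1820, so s_{13} = -1817.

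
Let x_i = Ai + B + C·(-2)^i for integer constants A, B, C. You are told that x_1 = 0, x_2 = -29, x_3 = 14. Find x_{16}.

-262227

Write the equations: A + B - 2C = 0; 2A + B + 4C = -29; 3A + B - 8C = 14.
Subtracting the first from the second: A + 6C = -29.
Subtracting the second from the third: A - 12C = 43.
Solving: C = -4, A = -5, then B = -3.
Hence x_{16} = -5·16 + (-3) + (-4)·65536 = -262227.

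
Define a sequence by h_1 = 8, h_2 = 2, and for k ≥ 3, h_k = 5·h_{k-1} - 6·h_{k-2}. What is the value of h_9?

-86222

Step forward from the initial values:
h_3 = -38, h_4 = -202, h_5 = -782, h_6 = -2698, h_7 = -8798, h_8 = -27802, h_9 = -86222.
(Characteristic roots are 3 and 2.)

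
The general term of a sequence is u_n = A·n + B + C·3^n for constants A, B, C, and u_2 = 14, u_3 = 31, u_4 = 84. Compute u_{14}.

4782962

At n = 2, 3, 4: 2A + B + 9C = 14; 3A + B + 27C = 31; 4A + B + 81C = 84.
Subtracting the first from the second: A + 18C = 17.
Subtracting the second from the third: A + 54C = 53.
Solving: C = 1, A = -1, then B = 7.
Hence u_{14} = -1·14 + 7 + 1·4782969 = 4782962.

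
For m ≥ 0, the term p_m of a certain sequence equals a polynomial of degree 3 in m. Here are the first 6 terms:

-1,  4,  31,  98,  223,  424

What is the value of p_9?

2348

1st diffs: 5, 27, 67, 125, 201.
2nd diffs: 22, 40, 58, 76.
3rd diffs: 18, 18, 18 (constant).
Newton forward-difference form: p_m = -1 + 5·C(m,1) + 22·C(m,2) + 18·C(m,3).
At m = 9: m = 9, so p_9 = -1 + 45 + 792 + 1512 = 2348.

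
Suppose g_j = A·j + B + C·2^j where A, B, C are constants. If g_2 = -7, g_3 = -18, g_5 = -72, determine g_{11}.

Write the equations: 2A + B + 4C = -7; 3A + B + 8C = -18; 5A + B + 32C = -72.
Subtracting the first from the second: A + 4C = -11.
Subtracting the second from the third: 2A + 24C = -54.
Solving: C = -2, A = -3, then B = 7.
Hence g_{11} = -3·11 + 7 + (-2)·2048 = -4122.

-4122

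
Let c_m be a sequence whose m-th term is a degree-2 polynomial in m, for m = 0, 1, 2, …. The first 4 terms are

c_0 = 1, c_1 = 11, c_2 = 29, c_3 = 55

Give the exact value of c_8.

305

1st diffs: 10, 18, 26.
2nd diffs: 8, 8 (constant).
Newton forward-difference form: c_m = 1 + 10·C(m,1) + 8·C(m,2).
At m = 8: m = 8, so c_8 = 1 + 80 + 224 = 305.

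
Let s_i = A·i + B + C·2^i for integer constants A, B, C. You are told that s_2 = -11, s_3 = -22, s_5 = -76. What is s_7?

-274

Write the equations: 2A + B + 4C = -11; 3A + B + 8C = -22; 5A + B + 32C = -76.
Subtracting the first from the second: A + 4C = -11.
Subtracting the second from the third: 2A + 24C = -54.
Solving: C = -2, A = -3, then B = 3.
Hence s_7 = -3·7 + 3 + (-2)·128 = -274.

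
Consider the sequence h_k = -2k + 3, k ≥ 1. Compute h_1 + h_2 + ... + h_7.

Over k = 1..7: Σk = 28.
Total = (-2)·28 + (3)·7 = -35.

-35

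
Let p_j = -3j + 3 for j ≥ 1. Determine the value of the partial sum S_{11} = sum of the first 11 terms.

Over j = 1..11: Σj = 66.
Total = (-3)·66 + (3)·11 = -165.

-165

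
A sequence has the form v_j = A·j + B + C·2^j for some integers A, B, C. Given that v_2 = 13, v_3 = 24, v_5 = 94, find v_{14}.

49141

Write the equations: 2A + B + 4C = 13; 3A + B + 8C = 24; 5A + B + 32C = 94.
Subtracting the first from the second: A + 4C = 11.
Subtracting the second from the third: 2A + 24C = 70.
Solving: C = 3, A = -1, then B = 3.
Hence v_{14} = -1·14 + 3 + 3·16384 = 49141.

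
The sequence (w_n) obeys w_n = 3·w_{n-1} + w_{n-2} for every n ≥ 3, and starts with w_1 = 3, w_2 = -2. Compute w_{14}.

-1684802

Iterate the recurrence:
w_3 = -3;  w_4 = -11;  w_5 = -36;  …;  w_{11} = -46764;  w_{12} = -154451;  w_{13} = -510117;  w_{14} = -1684802.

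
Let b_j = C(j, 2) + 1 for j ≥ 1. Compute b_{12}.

C(12, 2) = 66, so b_{12} = 67.

67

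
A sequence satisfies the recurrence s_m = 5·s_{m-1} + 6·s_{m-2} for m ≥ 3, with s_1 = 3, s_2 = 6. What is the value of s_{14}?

s_3 = 48;  s_4 = 276;  s_5 = 1668;  …;  s_{11} = 77742228;  s_{12} = 466453356;  s_{13} = 2798720148;  s_{14} = 16792320876.
(Characteristic roots are 6 and -1.)

16792320876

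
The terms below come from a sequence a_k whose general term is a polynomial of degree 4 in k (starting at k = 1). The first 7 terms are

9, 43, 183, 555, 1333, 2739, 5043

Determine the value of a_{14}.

1st diffs: 34, 140, 372, 778, 1406, 2304.
2nd diffs: 106, 232, 406, 628, 898.
3rd diffs: 126, 174, 222, 270.
4th diffs: 48, 48, 48 (constant).
Newton forward-difference form: a_k = 9 + 34·C(k-1,1) + 106·C(k-1,2) + 126·C(k-1,3) + 48·C(k-1,4).
At k = 14: k-1 = 13, so a_{14} = 9 + 442 + 8268 + 36036 + 34320 = 79075.

79075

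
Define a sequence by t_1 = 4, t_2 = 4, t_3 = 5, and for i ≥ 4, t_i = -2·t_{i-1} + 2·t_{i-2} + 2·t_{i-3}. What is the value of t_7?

4

Applying the relation repeatedly:
t_4 = 6; t_5 = 6; t_6 = 10; t_7 = 4.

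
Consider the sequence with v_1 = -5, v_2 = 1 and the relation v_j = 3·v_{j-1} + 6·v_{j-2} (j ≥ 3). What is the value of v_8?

Compute successive terms:
v_3 = -27; v_4 = -75; v_5 = -387; v_6 = -1611; v_7 = -7155; v_8 = -31131.

-31131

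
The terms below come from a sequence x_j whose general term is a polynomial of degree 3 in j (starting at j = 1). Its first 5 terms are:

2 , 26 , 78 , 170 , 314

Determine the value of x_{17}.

1st diffs: 24, 52, 92, 144.
2nd diffs: 28, 40, 52.
3rd diffs: 12, 12 (constant).
Newton forward-difference form: x_j = 2 + 24·C(j-1,1) + 28·C(j-1,2) + 12·C(j-1,3).
At j = 17: j-1 = 16, so x_{17} = 2 + 384 + 3360 + 6720 = 10466.

10466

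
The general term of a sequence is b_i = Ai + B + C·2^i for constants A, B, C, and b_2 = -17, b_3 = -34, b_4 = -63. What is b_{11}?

Plug in i = 2, 3, 4: 2A + B + 4C = -17; 3A + B + 8C = -34; 4A + B + 16C = -63.
Subtracting the first from the second: A + 4C = -17.
Subtracting the second from the third: A + 8C = -29.
Solving: C = -3, A = -5, then B = 5.
So b_i = -5·i + 5 + (-3)·2^i; at i=11 this is -6194.

-6194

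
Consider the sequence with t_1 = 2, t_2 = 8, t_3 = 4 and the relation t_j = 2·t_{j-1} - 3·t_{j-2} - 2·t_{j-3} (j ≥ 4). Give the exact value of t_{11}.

Applying the relation repeatedly:
t_4 = -20;  t_5 = -68;  t_6 = -84;  t_7 = 76;  t_8 = 540;  t_9 = 1020;  t_{10} = 268;  t_{11} = -3604.

-3604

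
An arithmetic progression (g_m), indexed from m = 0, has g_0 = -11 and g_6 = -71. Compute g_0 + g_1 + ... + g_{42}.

-9503

Common difference d = (-71 - (-11)) / (6 - 0) = -10.
g_m = -11 + (m - 0)·(-10).
g_{42} = -431; S = 43·(-11 + (-431))/2 = -9503.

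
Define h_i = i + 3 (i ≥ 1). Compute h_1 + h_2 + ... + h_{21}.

Over i = 1..21: Σi = 231.
Total = (1)·231 + (3)·21 = 294.

294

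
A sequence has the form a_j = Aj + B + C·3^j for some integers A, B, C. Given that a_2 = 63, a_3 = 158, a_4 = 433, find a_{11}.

885798

Write the equations: 2A + B + 9C = 63; 3A + B + 27C = 158; 4A + B + 81C = 433.
Subtracting the first from the second: A + 18C = 95.
Subtracting the second from the third: A + 54C = 275.
Solving: C = 5, A = 5, then B = 8.
So a_j = 5·j + 8 + 5·3^j; at j=11 this is 885798.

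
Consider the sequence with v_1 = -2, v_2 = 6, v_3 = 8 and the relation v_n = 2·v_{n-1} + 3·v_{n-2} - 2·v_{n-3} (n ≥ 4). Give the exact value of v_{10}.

16674

Compute successive terms:
v_4 = 38; v_5 = 88; v_6 = 274; v_7 = 736; v_8 = 2118; v_9 = 5896; v_{10} = 16674.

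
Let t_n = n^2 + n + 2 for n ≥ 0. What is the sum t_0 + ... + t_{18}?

Over n = 0..18: Σn = 171, Σn² = 2109.
Total = (1)·2109 + (1)·171 + (2)·19 = 2318.

2318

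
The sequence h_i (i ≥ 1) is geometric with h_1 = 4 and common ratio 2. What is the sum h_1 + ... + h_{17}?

524284

h_i = 4·2^(i-1).
S = 4·(2^17 - 1)/(2 - 1) = 4·(131072 - 1)/(1) = 524284.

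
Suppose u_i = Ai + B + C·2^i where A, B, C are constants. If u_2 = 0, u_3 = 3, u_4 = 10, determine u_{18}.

262124

Write the equations: 2A + B + 4C = 0; 3A + B + 8C = 3; 4A + B + 16C = 10.
Subtracting the first from the second: A + 4C = 3.
Subtracting the second from the third: A + 8C = 7.
Solving: C = 1, A = -1, then B = -2.
Hence u_{18} = -1·18 + (-2) + 1·262144 = 262124.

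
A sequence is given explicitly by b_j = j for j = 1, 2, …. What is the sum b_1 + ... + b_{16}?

136

Over j = 1..16: Σj = 136.
Total = (1)·136 = 136.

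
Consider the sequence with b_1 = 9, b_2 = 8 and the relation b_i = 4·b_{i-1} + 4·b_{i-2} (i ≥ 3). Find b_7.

Compute successive terms:
b_3 = 68;  b_4 = 304;  b_5 = 1488;  b_6 = 7168;  b_7 = 34624.

34624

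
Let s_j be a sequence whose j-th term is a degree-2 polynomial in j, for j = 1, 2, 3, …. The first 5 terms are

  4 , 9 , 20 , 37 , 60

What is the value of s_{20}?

1125

1st diffs: 5, 11, 17, 23.
2nd diffs: 6, 6, 6 (constant).
Newton forward-difference form: s_j = 4 + 5·C(j-1,1) + 6·C(j-1,2).
At j = 20: j-1 = 19, so s_{20} = 4 + 95 + 1026 = 1125.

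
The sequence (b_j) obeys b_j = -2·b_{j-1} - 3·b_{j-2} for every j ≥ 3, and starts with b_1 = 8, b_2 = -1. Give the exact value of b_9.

-256

Iterate the recurrence:
b_3 = -22  b_4 = 47  b_5 = -28  b_6 = -85  b_7 = 254  b_8 = -253  b_9 = -256.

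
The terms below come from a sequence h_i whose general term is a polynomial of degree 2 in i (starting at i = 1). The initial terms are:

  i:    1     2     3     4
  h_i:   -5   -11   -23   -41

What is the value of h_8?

-173

1st diffs: -6, -12, -18.
2nd diffs: -6, -6 (constant).
Newton forward-difference form: h_i = -5 + (-6)·C(i-1,1) + (-6)·C(i-1,2).
At i = 8: i-1 = 7, so h_8 = -5 - 42 - 126 = -173.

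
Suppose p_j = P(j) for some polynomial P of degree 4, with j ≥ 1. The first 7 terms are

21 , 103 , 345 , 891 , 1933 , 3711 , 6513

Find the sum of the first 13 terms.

217165

1st diffs: 82, 242, 546, 1042, 1778, 2802.
2nd diffs: 160, 304, 496, 736, 1024.
3rd diffs: 144, 192, 240, 288.
4th diffs: 48, 48, 48 (constant).
Newton forward-difference form: p_j = 21 + 82·C(j-1,1) + 160·C(j-1,2) + 144·C(j-1,3) + 48·C(j-1,4).
Continuing: …, 10675, 16581, 24663, 35401, …, p_{13} = 67005.
Summing j = 1..13 (13 terms) gives 217165.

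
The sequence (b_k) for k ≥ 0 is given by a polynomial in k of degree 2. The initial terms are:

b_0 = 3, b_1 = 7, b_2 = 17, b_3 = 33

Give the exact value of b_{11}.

377

1st diffs: 4, 10, 16.
2nd diffs: 6, 6 (constant).
Newton forward-difference form: b_k = 3 + 4·C(k,1) + 6·C(k,2).
At k = 11: k = 11, so b_{11} = 3 + 44 + 330 = 377.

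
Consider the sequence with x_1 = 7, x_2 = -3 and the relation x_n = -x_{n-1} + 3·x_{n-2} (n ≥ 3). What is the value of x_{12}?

-32388

Applying the relation repeatedly:
x_3 = 24; x_4 = -33; x_5 = 105; x_6 = -204; x_7 = 519; x_8 = -1131; x_9 = 2688; x_{10} = -6081; x_{11} = 14145; x_{12} = -32388.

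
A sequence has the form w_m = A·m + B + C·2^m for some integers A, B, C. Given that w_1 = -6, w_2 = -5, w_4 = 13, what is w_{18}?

524227

The three given values yield: A + B + 2C = -6; 2A + B + 4C = -5; 4A + B + 16C = 13.
Subtracting the first from the second: A + 2C = 1.
Subtracting the second from the third: 2A + 12C = 18.
Solving: C = 2, A = -3, then B = -7.
Hence w_{18} = -3·18 + (-7) + 2·262144 = 524227.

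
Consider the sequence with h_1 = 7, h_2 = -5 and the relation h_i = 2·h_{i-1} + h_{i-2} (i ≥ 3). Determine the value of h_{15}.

-169683

Step forward from the initial values:
h_3 = -3, h_4 = -11, h_5 = -25, …, h_{12} = -12059, h_{13} = -29113, h_{14} = -70285, h_{15} = -169683.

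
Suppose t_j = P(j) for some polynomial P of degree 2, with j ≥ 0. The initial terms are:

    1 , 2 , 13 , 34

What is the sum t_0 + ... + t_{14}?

1st diffs: 1, 11, 21.
2nd diffs: 10, 10 (constant).
Newton forward-difference form: t_j = 1 + 1·C(j,1) + 10·C(j,2).
Continuing: …, 65, 106, 157, 218, …, t_{14} = 925.
Summing j = 0..14 (15 terms) gives 4670.

4670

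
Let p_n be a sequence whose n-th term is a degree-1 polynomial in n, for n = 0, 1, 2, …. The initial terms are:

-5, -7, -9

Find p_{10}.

1st diffs: -2, -2 (constant).
So p_n = -2n - 5.
Evaluating at n = 10 gives p_{10} = -25.

-25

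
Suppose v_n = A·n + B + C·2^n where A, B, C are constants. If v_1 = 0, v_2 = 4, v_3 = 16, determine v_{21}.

8388520

At n = 1, 2, 3: A + B + 2C = 0; 2A + B + 4C = 4; 3A + B + 8C = 16.
Subtracting the first from the second: A + 2C = 4.
Subtracting the second from the third: A + 4C = 12.
Solving: C = 4, A = -4, then B = -4.
Hence v_{21} = -4·21 + (-4) + 4·2097152 = 8388520.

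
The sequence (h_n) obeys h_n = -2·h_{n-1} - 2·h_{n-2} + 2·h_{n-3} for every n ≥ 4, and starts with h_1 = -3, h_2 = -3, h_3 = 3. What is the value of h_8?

Compute successive terms:
h_4 = -6, h_5 = 0, h_6 = 18, h_7 = -48, h_8 = 60.

60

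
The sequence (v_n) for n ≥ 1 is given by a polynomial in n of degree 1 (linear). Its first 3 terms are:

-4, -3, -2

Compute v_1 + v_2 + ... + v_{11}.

11

1st diffs: 1, 1 (constant).
So v_n = n - 5.
Continuing: …, -1, 0, 1, 2, …, v_{11} = 6.
Summing n = 1..11 (11 terms) gives 11.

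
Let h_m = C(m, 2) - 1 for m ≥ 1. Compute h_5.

C(5, 2) = 10, so h_5 = 9.

9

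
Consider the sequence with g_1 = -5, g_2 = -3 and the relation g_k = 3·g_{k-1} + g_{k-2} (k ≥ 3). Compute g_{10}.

Compute successive terms:
g_3 = -14, g_4 = -45, g_5 = -149, g_6 = -492, g_7 = -1625, g_8 = -5367, g_9 = -17726, g_{10} = -58545.

-58545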